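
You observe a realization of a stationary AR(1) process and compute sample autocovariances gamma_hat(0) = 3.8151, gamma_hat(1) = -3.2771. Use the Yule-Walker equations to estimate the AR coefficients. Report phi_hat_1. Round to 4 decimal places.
\hat\phi_{1} = -0.8590

The Yule-Walker equations for an AR(p) process read, in matrix form,
  Gamma_p phi = r_p,   with   (Gamma_p)_{ij} = gamma(|i - j|),
                       (r_p)_i = gamma(i),   i,j = 1..p.
Substitute the sample gammas (Toeplitz matrix and right-hand side of size 1):
  Gamma_p = [[3.8151]]
  r_p     = [-3.2771]
With p = 1 this is the single equation gamma(0) phi_1 = gamma(1):
  phi_hat_1 = gamma(1) / gamma(0) = -3.2771 / 3.8151 = -0.8590.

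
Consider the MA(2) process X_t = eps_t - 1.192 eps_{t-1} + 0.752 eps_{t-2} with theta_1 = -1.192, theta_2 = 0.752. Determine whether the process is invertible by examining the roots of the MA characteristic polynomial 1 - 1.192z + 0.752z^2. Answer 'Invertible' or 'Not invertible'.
\text{Invertible}

The MA(q) characteristic polynomial is P(z) = 1 - 1.192z + 0.752z^2.
Invertibility requires all roots to lie outside the unit circle, i.e. |z| > 1 for every root.
Set 1 + (-1.192) z + (0.752) z^2 = 0, i.e. a z^2 + b z + c = 0 with a = 0.752, b = -1.192, c = 1.
Discriminant D = b^2 - 4ac = (-1.192)^2 - 4*(0.752)*1 = 1.420864 - (3.008) = -1.587136.
D < 0, so the roots are the complex-conjugate pair z = (-b +/- i sqrt(-D)) / (2a) = 0.7926 +/- 0.8376i.
For a conjugate pair |z|^2 = z * conj(z) = (product of roots) = c/a = 1/(0.752) = 1.329787, so |z| = sqrt(1.329787) = 1.1532 for both roots.
Moduli of all roots: 1.1532, 1.1532.
All moduli strictly greater than 1? Yes.
Verdict: Invertible.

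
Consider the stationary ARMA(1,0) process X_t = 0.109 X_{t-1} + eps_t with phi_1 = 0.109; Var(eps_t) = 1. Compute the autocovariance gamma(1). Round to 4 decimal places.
\gamma(1) = 0.1103

Multiply the model equation by X_{t-k} and take expectations. With theta_0 = psi_0 = 1 and psi_j the MA(infinity) weights, this gives
  gamma(k) - sum_i phi_i gamma(k-i) = c_k,
  c_k = sigma^2 * sum_{j=k..q} theta_j psi_{j-k}   (c_k = 0 for k > q),
using gamma(-m) = gamma(m).
Pure AR (q = 0): c_0 = sigma^2 = 1, c_k = 0 for k >= 1.
Equations for k = 0 and k = 1 (AR order 1):
  gamma(0) = phi_1 gamma(1) + c_0
  gamma(1) = phi_1 gamma(0) + c_1
Substituting the second into the first: gamma(0) (1 - phi_1^2) = c_0 + phi_1 c_1, so
  gamma(0) = c_0 / (1 - phi_1^2) = 1 / (1 - (0.109)^2) = 1 / 0.988119 = 1.012024.
  gamma(1) = phi_1 gamma(0) = (0.109)(1.012024) = 0.110311.
Therefore gamma(1) = 0.1103 (to 4 decimal places).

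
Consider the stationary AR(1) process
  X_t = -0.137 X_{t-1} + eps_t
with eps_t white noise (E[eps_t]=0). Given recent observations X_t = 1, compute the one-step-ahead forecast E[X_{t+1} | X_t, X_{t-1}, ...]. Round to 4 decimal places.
E[X_{t+1} \mid \mathcal F_t] = -0.1370

For an AR(p) model X_t = c + sum_i phi_i X_{t-i} + eps_t, the
one-step-ahead conditional mean is
  E[X_{t+1} | X_t, ...] = c + sum_i phi_i X_{t+1-i}.
Substitute known values:
  E[X_{t+1} | ...] = (-0.137) * (1)
                   = -0.1370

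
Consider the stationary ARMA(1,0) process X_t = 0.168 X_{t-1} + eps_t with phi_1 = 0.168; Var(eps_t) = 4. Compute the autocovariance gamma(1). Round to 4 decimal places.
\gamma(1) = 0.6915

Multiply the model equation by X_{t-k} and take expectations. With theta_0 = psi_0 = 1 and psi_j the MA(infinity) weights, this gives
  gamma(k) - sum_i phi_i gamma(k-i) = c_k,
  c_k = sigma^2 * sum_{j=k..q} theta_j psi_{j-k}   (c_k = 0 for k > q),
using gamma(-m) = gamma(m).
Pure AR (q = 0): c_0 = sigma^2 = 4, c_k = 0 for k >= 1.
Equations for k = 0 and k = 1 (AR order 1):
  gamma(0) = phi_1 gamma(1) + c_0
  gamma(1) = phi_1 gamma(0) + c_1
Substituting the second into the first: gamma(0) (1 - phi_1^2) = c_0 + phi_1 c_1, so
  gamma(0) = c_0 / (1 - phi_1^2) = 4 / (1 - (0.168)^2) = 4 / 0.971776 = 4.116175.
  gamma(1) = phi_1 gamma(0) = (0.168)(4.116175) = 0.691517.
Therefore gamma(1) = 0.6915 (to 4 decimal places).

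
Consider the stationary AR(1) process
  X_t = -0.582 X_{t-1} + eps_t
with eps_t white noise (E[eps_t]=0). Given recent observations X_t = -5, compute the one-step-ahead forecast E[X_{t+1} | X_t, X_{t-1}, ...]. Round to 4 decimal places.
E[X_{t+1} \mid \mathcal F_t] = 2.9100

For an AR(p) model X_t = c + sum_i phi_i X_{t-i} + eps_t, the
one-step-ahead conditional mean is
  E[X_{t+1} | X_t, ...] = c + sum_i phi_i X_{t+1-i}.
Substitute known values:
  E[X_{t+1} | ...] = (-0.582) * (-5)
                   = 2.9100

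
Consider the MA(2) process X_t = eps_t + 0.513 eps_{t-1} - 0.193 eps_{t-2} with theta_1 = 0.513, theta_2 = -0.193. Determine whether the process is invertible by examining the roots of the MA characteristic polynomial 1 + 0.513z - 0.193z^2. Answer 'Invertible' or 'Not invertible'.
\text{Invertible}

The MA(q) characteristic polynomial is P(z) = 1 + 0.513z - 0.193z^2.
Invertibility requires all roots to lie outside the unit circle, i.e. |z| > 1 for every root.
Set 1 + (0.513) z + (-0.193) z^2 = 0, i.e. a z^2 + b z + c = 0 with a = -0.193, b = 0.513, c = 1.
Discriminant D = b^2 - 4ac = (0.513)^2 - 4*(-0.193)*1 = 0.263169 - (-0.772) = 1.035169.
D >= 0, so the roots are real: z = (-b +/- sqrt(D)) / (2a) = (-0.513 +/- 1.017433) / (-0.386).
  z_1 = (-0.513 + 1.017433) / (-0.386) = -1.3068,   |z_1| = 1.3068.
  z_2 = (-0.513 - 1.017433) / (-0.386) = 3.9649,   |z_2| = 3.9649.
Moduli of all roots: 1.3068, 3.9649.
All moduli strictly greater than 1? Yes.
Verdict: Invertible.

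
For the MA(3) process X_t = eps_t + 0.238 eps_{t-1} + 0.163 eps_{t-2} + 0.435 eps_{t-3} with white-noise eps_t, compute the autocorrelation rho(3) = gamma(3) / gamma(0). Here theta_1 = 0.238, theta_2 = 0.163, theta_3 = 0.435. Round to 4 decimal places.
\rho(3) = 0.3419

For an MA(q) process with theta_0 = 1, the autocovariance is
  gamma(k) = sigma^2 * sum_{i=0..q-k} theta_i * theta_{i+k},
and rho(k) = gamma(k) / gamma(0). Sigma^2 cancels.
  numerator   = (1)*(0.435) = 0.435.
  denominator = (1)^2 + (0.238)^2 + (0.163)^2 + (0.435)^2 = 1.272438.
  rho(3) = 0.435 / 1.272438 = 0.3419.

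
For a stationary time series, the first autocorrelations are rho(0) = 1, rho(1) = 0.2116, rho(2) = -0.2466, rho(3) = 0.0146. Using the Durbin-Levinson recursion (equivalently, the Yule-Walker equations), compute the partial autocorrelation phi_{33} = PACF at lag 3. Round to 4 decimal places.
\phi_{33} = 0.1700

The PACF at lag k is phi_{kk}, the last component of the solution
to the Yule-Walker system G_k phi = r_k where
  (G_k)_{ij} = rho(|i - j|), (r_k)_i = rho(i), i,j = 1..k.
Equivalently, Durbin-Levinson gives phi_{kk} iteratively:
  phi_{11} = rho(1)
  phi_{kk} = [rho(k) - sum_{j=1..k-1} phi_{k-1,j} rho(k-j)]
            / [1 - sum_{j=1..k-1} phi_{k-1,j} rho(j)],
  phi_{k,j} = phi_{k-1,j} - phi_{kk} phi_{k-1,k-j},  j = 1..k-1.
Step k = 1:
  phi_11 = rho(1) = 0.2116.
Step k = 2:
  phi_22 = [rho(2) - phi_11 rho(1)] / [1 - phi_11 rho(1)] = [-0.2466 - (0.2116)(0.2116)] / [1 - (0.2116)(0.2116)]
         = -0.29137456 / 0.95522544 = -0.305032.
  Update: phi_21 = phi_11 - phi_22 phi_11 = 0.2116 - (-0.305032)(0.2116) = 0.276145.
Step k = 3:
  phi_33 = [rho(3) - phi_21 rho(2) - phi_22 rho(1)] / [1 - phi_21 rho(1) - phi_22 rho(2)]
    numerator   = 0.0146 - (0.276145)(-0.2466) - (-0.305032)(0.2116) = 0.14724214
    denominator = 1 - (0.276145)(0.2116) - (-0.305032)(-0.2466) = 0.8663468
  phi_33 = 0.14724214 / 0.8663468 = 0.17.
Therefore phi_{33} = 0.1700.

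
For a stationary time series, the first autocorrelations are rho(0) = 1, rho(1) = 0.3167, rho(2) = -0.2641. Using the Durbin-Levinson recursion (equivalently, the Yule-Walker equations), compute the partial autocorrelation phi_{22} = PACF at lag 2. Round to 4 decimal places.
\phi_{22} = -0.4050

The PACF at lag k is phi_{kk}, the last component of the solution
to the Yule-Walker system G_k phi = r_k where
  (G_k)_{ij} = rho(|i - j|), (r_k)_i = rho(i), i,j = 1..k.
Equivalently, Durbin-Levinson gives phi_{kk} iteratively:
  phi_{11} = rho(1)
  phi_{kk} = [rho(k) - sum_{j=1..k-1} phi_{k-1,j} rho(k-j)]
            / [1 - sum_{j=1..k-1} phi_{k-1,j} rho(j)],
  phi_{k,j} = phi_{k-1,j} - phi_{kk} phi_{k-1,k-j},  j = 1..k-1.
Step k = 1:
  phi_11 = rho(1) = 0.3167.
Step k = 2:
  phi_22 = [rho(2) - phi_11 rho(1)] / [1 - phi_11 rho(1)] = [-0.2641 - (0.3167)(0.3167)] / [1 - (0.3167)(0.3167)]
         = -0.36439889 / 0.89970111 = -0.405.
Therefore phi_{22} = -0.4050.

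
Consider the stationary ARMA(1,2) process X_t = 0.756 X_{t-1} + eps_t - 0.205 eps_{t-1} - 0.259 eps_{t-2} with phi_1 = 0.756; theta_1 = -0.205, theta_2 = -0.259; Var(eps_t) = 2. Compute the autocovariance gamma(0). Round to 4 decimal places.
\gamma(0) = 2.7231

Multiply the model equation by X_{t-k} and take expectations. With theta_0 = psi_0 = 1 and psi_j the MA(infinity) weights, this gives
  gamma(k) - sum_i phi_i gamma(k-i) = c_k,
  c_k = sigma^2 * sum_{j=k..q} theta_j psi_{j-k}   (c_k = 0 for k > q),
using gamma(-m) = gamma(m).
psi-weights needed (psi_j = theta_j + sum_i phi_i psi_{j-i}):
  psi_1 = theta_1 + phi_1 = -0.205 + (0.756) = 0.551
  psi_2 = theta_2 + phi_1 psi_1 = -0.259 + (0.756)(0.551) = 0.157556
Right-hand sides:
  c_0 = sigma^2 (1 + theta_1 psi_1 + theta_2 psi_2) = 2 * (1 + (-0.205)(0.551) + (-0.259)(0.157556)) = 2 * 0.846238 = 1.692476
  c_1 = sigma^2 (theta_1 + theta_2 psi_1) = 2 * (-0.205 + (-0.259)(0.551)) = -0.695418
  c_2 = sigma^2 theta_2 = 2 * (-0.259) = -0.518
Equations for k = 0 and k = 1 (AR order 1):
  gamma(0) = phi_1 gamma(1) + c_0
  gamma(1) = phi_1 gamma(0) + c_1
Substituting the second into the first: gamma(0) (1 - phi_1^2) = c_0 + phi_1 c_1, so
  gamma(0) = (c_0 + phi_1 c_1) / (1 - phi_1^2) = (1.692476 + (0.756)(-0.695418)) / (1 - (0.756)^2) = 1.16674 / 0.428464 = 2.723076.
Therefore gamma(0) = 2.7231 (to 4 decimal places).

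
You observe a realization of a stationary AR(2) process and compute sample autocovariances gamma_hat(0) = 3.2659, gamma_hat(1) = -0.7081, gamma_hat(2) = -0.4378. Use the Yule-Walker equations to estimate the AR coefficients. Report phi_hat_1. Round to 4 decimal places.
\hat\phi_{1} = -0.2580

The Yule-Walker equations for an AR(p) process read, in matrix form,
  Gamma_p phi = r_p,   with   (Gamma_p)_{ij} = gamma(|i - j|),
                       (r_p)_i = gamma(i),   i,j = 1..p.
Substitute the sample gammas (Toeplitz matrix and right-hand side of size 2):
  Gamma_p = [[3.2659, -0.7081], [-0.7081, 3.2659]]
  r_p     = [-0.7081, -0.4378]
Written out:
  3.2659 phi_1 - 0.7081 phi_2 = -0.7081
  -0.7081 phi_1 + 3.2659 phi_2 = -0.4378
Solve by Cramer's rule:
  det = gamma(0)^2 - gamma(1)^2 = (3.2659)^2 - (-0.7081)^2 = 10.66610281 - 0.50140561 = 10.1646972
  phi_hat_1 = [gamma(1) gamma(0) - gamma(1) gamma(2)] / det = [(-0.7081)(3.2659) - (-0.7081)(-0.4378)] / 10.1646972 = -2.62258997 / 10.1646972 = -0.258
  phi_hat_2 = [gamma(0) gamma(2) - gamma(1)^2] / det = [(3.2659)(-0.4378) - (-0.7081)^2] / 10.1646972 = -1.93121663 / 10.1646972 = -0.19
So phi_hat = [-0.2580, -0.1900].
Therefore phi_hat_1 = -0.2580.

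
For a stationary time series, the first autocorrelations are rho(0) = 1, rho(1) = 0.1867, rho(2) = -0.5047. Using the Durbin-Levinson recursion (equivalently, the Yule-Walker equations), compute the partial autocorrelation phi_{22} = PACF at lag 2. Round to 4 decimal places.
\phi_{22} = -0.5590

The PACF at lag k is phi_{kk}, the last component of the solution
to the Yule-Walker system G_k phi = r_k where
  (G_k)_{ij} = rho(|i - j|), (r_k)_i = rho(i), i,j = 1..k.
Equivalently, Durbin-Levinson gives phi_{kk} iteratively:
  phi_{11} = rho(1)
  phi_{kk} = [rho(k) - sum_{j=1..k-1} phi_{k-1,j} rho(k-j)]
            / [1 - sum_{j=1..k-1} phi_{k-1,j} rho(j)],
  phi_{k,j} = phi_{k-1,j} - phi_{kk} phi_{k-1,k-j},  j = 1..k-1.
Step k = 1:
  phi_11 = rho(1) = 0.1867.
Step k = 2:
  phi_22 = [rho(2) - phi_11 rho(1)] / [1 - phi_11 rho(1)] = [-0.5047 - (0.1867)(0.1867)] / [1 - (0.1867)(0.1867)]
         = -0.53955689 / 0.96514311 = -0.559.
Therefore phi_{22} = -0.5590.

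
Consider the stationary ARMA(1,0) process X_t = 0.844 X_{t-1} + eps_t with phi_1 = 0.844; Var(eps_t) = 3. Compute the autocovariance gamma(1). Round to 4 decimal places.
\gamma(1) = 8.8019

Multiply the model equation by X_{t-k} and take expectations. With theta_0 = psi_0 = 1 and psi_j the MA(infinity) weights, this gives
  gamma(k) - sum_i phi_i gamma(k-i) = c_k,
  c_k = sigma^2 * sum_{j=k..q} theta_j psi_{j-k}   (c_k = 0 for k > q),
using gamma(-m) = gamma(m).
Pure AR (q = 0): c_0 = sigma^2 = 3, c_k = 0 for k >= 1.
Equations for k = 0 and k = 1 (AR order 1):
  gamma(0) = phi_1 gamma(1) + c_0
  gamma(1) = phi_1 gamma(0) + c_1
Substituting the second into the first: gamma(0) (1 - phi_1^2) = c_0 + phi_1 c_1, so
  gamma(0) = c_0 / (1 - phi_1^2) = 3 / (1 - (0.844)^2) = 3 / 0.287664 = 10.428834.
  gamma(1) = phi_1 gamma(0) = (0.844)(10.428834) = 8.801936.
Therefore gamma(1) = 8.8019 (to 4 decimal places).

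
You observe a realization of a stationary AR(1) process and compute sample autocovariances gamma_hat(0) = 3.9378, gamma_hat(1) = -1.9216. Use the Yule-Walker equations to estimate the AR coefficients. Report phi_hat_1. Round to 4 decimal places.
\hat\phi_{1} = -0.4880

The Yule-Walker equations for an AR(p) process read, in matrix form,
  Gamma_p phi = r_p,   with   (Gamma_p)_{ij} = gamma(|i - j|),
                       (r_p)_i = gamma(i),   i,j = 1..p.
Substitute the sample gammas (Toeplitz matrix and right-hand side of size 1):
  Gamma_p = [[3.9378]]
  r_p     = [-1.9216]
With p = 1 this is the single equation gamma(0) phi_1 = gamma(1):
  phi_hat_1 = gamma(1) / gamma(0) = -1.9216 / 3.9378 = -0.4880.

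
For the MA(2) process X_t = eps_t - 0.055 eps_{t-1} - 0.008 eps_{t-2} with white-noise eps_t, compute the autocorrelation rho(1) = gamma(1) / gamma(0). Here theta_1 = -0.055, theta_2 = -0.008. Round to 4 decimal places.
\rho(1) = -0.0544

For an MA(q) process with theta_0 = 1, the autocovariance is
  gamma(k) = sigma^2 * sum_{i=0..q-k} theta_i * theta_{i+k},
and rho(k) = gamma(k) / gamma(0). Sigma^2 cancels.
  numerator   = (1)*(-0.055) + (-0.055)*(-0.008) = -0.05456.
  denominator = (1)^2 + (-0.055)^2 + (-0.008)^2 = 1.003089.
  rho(1) = -0.05456 / 1.003089 = -0.0544.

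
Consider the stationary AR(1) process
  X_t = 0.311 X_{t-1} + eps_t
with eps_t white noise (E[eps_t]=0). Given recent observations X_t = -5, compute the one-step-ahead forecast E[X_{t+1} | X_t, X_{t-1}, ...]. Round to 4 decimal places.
E[X_{t+1} \mid \mathcal F_t] = -1.5550

For an AR(p) model X_t = c + sum_i phi_i X_{t-i} + eps_t, the
one-step-ahead conditional mean is
  E[X_{t+1} | X_t, ...] = c + sum_i phi_i X_{t+1-i}.
Substitute known values:
  E[X_{t+1} | ...] = (0.311) * (-5)
                   = -1.5550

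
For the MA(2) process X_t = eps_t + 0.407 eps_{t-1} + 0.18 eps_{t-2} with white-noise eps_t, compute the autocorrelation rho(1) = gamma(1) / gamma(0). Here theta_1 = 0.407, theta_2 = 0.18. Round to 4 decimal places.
\rho(1) = 0.4009

For an MA(q) process with theta_0 = 1, the autocovariance is
  gamma(k) = sigma^2 * sum_{i=0..q-k} theta_i * theta_{i+k},
and rho(k) = gamma(k) / gamma(0). Sigma^2 cancels.
  numerator   = (1)*(0.407) + (0.407)*(0.18) = 0.48026.
  denominator = (1)^2 + (0.407)^2 + (0.18)^2 = 1.198049.
  rho(1) = 0.48026 / 1.198049 = 0.4009.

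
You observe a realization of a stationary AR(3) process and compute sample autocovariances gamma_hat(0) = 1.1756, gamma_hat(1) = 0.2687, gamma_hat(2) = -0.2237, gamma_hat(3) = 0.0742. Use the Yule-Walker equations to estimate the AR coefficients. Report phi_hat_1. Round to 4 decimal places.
\hat\phi_{1} = 0.3380

The Yule-Walker equations for an AR(p) process read, in matrix form,
  Gamma_p phi = r_p,   with   (Gamma_p)_{ij} = gamma(|i - j|),
                       (r_p)_i = gamma(i),   i,j = 1..p.
Substitute the sample gammas (Toeplitz matrix and right-hand side of size 3):
  Gamma_p = [[1.1756, 0.2687, -0.2237], [0.2687, 1.1756, 0.2687], [-0.2237, 0.2687, 1.1756]]
  r_p     = [0.2687, -0.2237, 0.0742]
Written out (R1..R3):
  (R1) 1.1756 phi_1 + 0.2687 phi_2 - 0.2237 phi_3 = 0.2687
  (R2) 0.2687 phi_1 + 1.1756 phi_2 + 0.2687 phi_3 = -0.2237
  (R3) -0.2237 phi_1 + 0.2687 phi_2 + 1.1756 phi_3 = 0.0742
Gaussian elimination:
  R2 <- R2 - (0.2687/1.1756) R1 = R2 - (0.228564) R1:  1.114185 phi_2 + 0.31983 phi_3 = -0.285115
  R3 <- R3 - (-0.2237/1.1756) R1 = R3 - (-0.190286) R1:  0.31983 phi_2 + 1.133033 phi_3 = 0.12533
  R3 <- R3 - (0.31983/1.114185) R2 = R3 - (0.287053) R2:  1.041225 phi_3 = 0.207173
Back-substitution:
  phi_hat_3 = 0.207173 / 1.041225 = 0.19897
  phi_hat_2 = (-0.285115 - (0.31983)(0.19897)) / 1.114185 = -0.313011
  phi_hat_1 = (0.2687 - (0.2687)(-0.313011) - (-0.2237)(0.19897)) / 1.1756 = 0.337968
So phi_hat = [0.3380, -0.3130, 0.1990].
Therefore phi_hat_1 = 0.3380.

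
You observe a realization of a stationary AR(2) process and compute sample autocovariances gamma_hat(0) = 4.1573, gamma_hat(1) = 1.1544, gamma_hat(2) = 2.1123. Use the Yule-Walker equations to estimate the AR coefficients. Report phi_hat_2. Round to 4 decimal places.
\hat\phi_{2} = 0.4670

The Yule-Walker equations for an AR(p) process read, in matrix form,
  Gamma_p phi = r_p,   with   (Gamma_p)_{ij} = gamma(|i - j|),
                       (r_p)_i = gamma(i),   i,j = 1..p.
Substitute the sample gammas (Toeplitz matrix and right-hand side of size 2):
  Gamma_p = [[4.1573, 1.1544], [1.1544, 4.1573]]
  r_p     = [1.1544, 2.1123]
Written out:
  4.1573 phi_1 + 1.1544 phi_2 = 1.1544
  1.1544 phi_1 + 4.1573 phi_2 = 2.1123
Solve by Cramer's rule:
  det = gamma(0)^2 - gamma(1)^2 = (4.1573)^2 - (1.1544)^2 = 17.28314329 - 1.33263936 = 15.95050393
  phi_hat_1 = [gamma(1) gamma(0) - gamma(1) gamma(2)] / det = [(1.1544)(4.1573) - (1.1544)(2.1123)] / 15.95050393 = 2.360748 / 15.95050393 = 0.148
  phi_hat_2 = [gamma(0) gamma(2) - gamma(1)^2] / det = [(4.1573)(2.1123) - (1.1544)^2] / 15.95050393 = 7.44882543 / 15.95050393 = 0.467
So phi_hat = [0.1480, 0.4670].
Therefore phi_hat_2 = 0.4670.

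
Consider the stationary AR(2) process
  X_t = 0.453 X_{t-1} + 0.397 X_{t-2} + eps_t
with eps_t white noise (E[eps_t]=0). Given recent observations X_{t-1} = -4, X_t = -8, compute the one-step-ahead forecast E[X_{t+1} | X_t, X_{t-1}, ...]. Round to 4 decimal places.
E[X_{t+1} \mid \mathcal F_t] = -5.2120

For an AR(p) model X_t = c + sum_i phi_i X_{t-i} + eps_t, the
one-step-ahead conditional mean is
  E[X_{t+1} | X_t, ...] = c + sum_i phi_i X_{t+1-i}.
Substitute known values:
  E[X_{t+1} | ...] = (0.453) * (-8) + (0.397) * (-4)
                   = -5.2120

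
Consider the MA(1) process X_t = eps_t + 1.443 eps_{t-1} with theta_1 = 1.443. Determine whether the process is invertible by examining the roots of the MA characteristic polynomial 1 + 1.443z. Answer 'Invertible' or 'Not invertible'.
\text{Not invertible}

The MA(q) characteristic polynomial is P(z) = 1 + 1.443z.
Invertibility requires all roots to lie outside the unit circle, i.e. |z| > 1 for every root.
This is linear in z: 1 + (1.443) z = 0  =>  z = -1/(1.443) = -0.693001,  |z| = 0.693001.
Moduli of all roots: 0.6930.
All moduli strictly greater than 1? No.
Verdict: Not invertible.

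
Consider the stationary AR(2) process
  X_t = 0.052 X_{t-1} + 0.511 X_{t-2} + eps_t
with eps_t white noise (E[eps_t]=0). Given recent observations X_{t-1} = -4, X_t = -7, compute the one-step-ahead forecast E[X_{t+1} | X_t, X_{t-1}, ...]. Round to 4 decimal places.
E[X_{t+1} \mid \mathcal F_t] = -2.4080

For an AR(p) model X_t = c + sum_i phi_i X_{t-i} + eps_t, the
one-step-ahead conditional mean is
  E[X_{t+1} | X_t, ...] = c + sum_i phi_i X_{t+1-i}.
Substitute known values:
  E[X_{t+1} | ...] = (0.052) * (-7) + (0.511) * (-4)
                   = -2.4080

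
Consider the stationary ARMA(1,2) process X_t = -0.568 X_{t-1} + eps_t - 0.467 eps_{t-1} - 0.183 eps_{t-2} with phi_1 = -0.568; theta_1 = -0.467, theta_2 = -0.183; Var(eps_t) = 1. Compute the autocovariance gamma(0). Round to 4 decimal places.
\gamma(0) = 2.3132

Multiply the model equation by X_{t-k} and take expectations. With theta_0 = psi_0 = 1 and psi_j the MA(infinity) weights, this gives
  gamma(k) - sum_i phi_i gamma(k-i) = c_k,
  c_k = sigma^2 * sum_{j=k..q} theta_j psi_{j-k}   (c_k = 0 for k > q),
using gamma(-m) = gamma(m).
psi-weights needed (psi_j = theta_j + sum_i phi_i psi_{j-i}):
  psi_1 = theta_1 + phi_1 = -0.467 + (-0.568) = -1.035
  psi_2 = theta_2 + phi_1 psi_1 = -0.183 + (-0.568)(-1.035) = 0.40488
Right-hand sides:
  c_0 = sigma^2 (1 + theta_1 psi_1 + theta_2 psi_2) = 1 * (1 + (-0.467)(-1.035) + (-0.183)(0.40488)) = 1 * 1.409252 = 1.409252
  c_1 = sigma^2 (theta_1 + theta_2 psi_1) = 1 * (-0.467 + (-0.183)(-1.035)) = -0.277595
  c_2 = sigma^2 theta_2 = 1 * (-0.183) = -0.183
Equations for k = 0 and k = 1 (AR order 1):
  gamma(0) = phi_1 gamma(1) + c_0
  gamma(1) = phi_1 gamma(0) + c_1
Substituting the second into the first: gamma(0) (1 - phi_1^2) = c_0 + phi_1 c_1, so
  gamma(0) = (c_0 + phi_1 c_1) / (1 - phi_1^2) = (1.409252 + (-0.568)(-0.277595)) / (1 - (-0.568)^2) = 1.566926 / 0.677376 = 2.313229.
Therefore gamma(0) = 2.3132 (to 4 decimal places).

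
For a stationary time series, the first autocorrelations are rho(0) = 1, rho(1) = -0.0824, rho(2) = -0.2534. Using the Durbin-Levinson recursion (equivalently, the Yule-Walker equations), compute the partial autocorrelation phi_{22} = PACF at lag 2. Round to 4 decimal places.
\phi_{22} = -0.2620

The PACF at lag k is phi_{kk}, the last component of the solution
to the Yule-Walker system G_k phi = r_k where
  (G_k)_{ij} = rho(|i - j|), (r_k)_i = rho(i), i,j = 1..k.
Equivalently, Durbin-Levinson gives phi_{kk} iteratively:
  phi_{11} = rho(1)
  phi_{kk} = [rho(k) - sum_{j=1..k-1} phi_{k-1,j} rho(k-j)]
            / [1 - sum_{j=1..k-1} phi_{k-1,j} rho(j)],
  phi_{k,j} = phi_{k-1,j} - phi_{kk} phi_{k-1,k-j},  j = 1..k-1.
Step k = 1:
  phi_11 = rho(1) = -0.0824.
Step k = 2:
  phi_22 = [rho(2) - phi_11 rho(1)] / [1 - phi_11 rho(1)] = [-0.2534 - (-0.0824)(-0.0824)] / [1 - (-0.0824)(-0.0824)]
         = -0.26018976 / 0.99321024 = -0.262.
Therefore phi_{22} = -0.2620.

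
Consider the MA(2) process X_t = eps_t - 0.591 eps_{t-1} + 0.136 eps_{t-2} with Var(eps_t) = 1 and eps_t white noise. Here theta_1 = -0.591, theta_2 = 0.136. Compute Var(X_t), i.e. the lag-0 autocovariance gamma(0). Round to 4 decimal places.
\gamma(0) = 1.3678

For an MA(q) process X_t = eps_t + sum_i theta_i eps_{t-i} with
Var(eps_t) = sigma^2, the variance is
  gamma(0) = sigma^2 * (1 + sum_i theta_i^2).
  sum_i theta_i^2 = (-0.591)^2 + (0.136)^2 = 0.349281 + 0.018496 = 0.367777.
  gamma(0) = 1 * (1 + 0.367777) = 1 * 1.367777 = 1.367777, which rounds to 1.3678.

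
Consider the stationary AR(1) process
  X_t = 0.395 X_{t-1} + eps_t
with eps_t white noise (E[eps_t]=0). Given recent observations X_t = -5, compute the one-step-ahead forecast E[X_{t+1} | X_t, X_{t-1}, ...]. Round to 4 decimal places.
E[X_{t+1} \mid \mathcal F_t] = -1.9750

For an AR(p) model X_t = c + sum_i phi_i X_{t-i} + eps_t, the
one-step-ahead conditional mean is
  E[X_{t+1} | X_t, ...] = c + sum_i phi_i X_{t+1-i}.
Substitute known values:
  E[X_{t+1} | ...] = (0.395) * (-5)
                   = -1.9750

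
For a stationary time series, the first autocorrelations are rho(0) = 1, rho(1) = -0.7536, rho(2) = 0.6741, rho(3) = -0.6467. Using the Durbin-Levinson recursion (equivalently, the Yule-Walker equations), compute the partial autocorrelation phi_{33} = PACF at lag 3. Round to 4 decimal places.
\phi_{33} = -0.1930

The PACF at lag k is phi_{kk}, the last component of the solution
to the Yule-Walker system G_k phi = r_k where
  (G_k)_{ij} = rho(|i - j|), (r_k)_i = rho(i), i,j = 1..k.
Equivalently, Durbin-Levinson gives phi_{kk} iteratively:
  phi_{11} = rho(1)
  phi_{kk} = [rho(k) - sum_{j=1..k-1} phi_{k-1,j} rho(k-j)]
            / [1 - sum_{j=1..k-1} phi_{k-1,j} rho(j)],
  phi_{k,j} = phi_{k-1,j} - phi_{kk} phi_{k-1,k-j},  j = 1..k-1.
Step k = 1:
  phi_11 = rho(1) = -0.7536.
Step k = 2:
  phi_22 = [rho(2) - phi_11 rho(1)] / [1 - phi_11 rho(1)] = [0.6741 - (-0.7536)(-0.7536)] / [1 - (-0.7536)(-0.7536)]
         = 0.10618704 / 0.43208704 = 0.245754.
  Update: phi_21 = phi_11 - phi_22 phi_11 = -0.7536 - (0.245754)(-0.7536) = -0.5684.
Step k = 3:
  phi_33 = [rho(3) - phi_21 rho(2) - phi_22 rho(1)] / [1 - phi_21 rho(1) - phi_22 rho(2)]
    numerator   = -0.6467 - (-0.5684)(0.6741) - (0.245754)(-0.7536) = -0.07834153
    denominator = 1 - (-0.5684)(-0.7536) - (0.245754)(0.6741) = 0.40599117
  phi_33 = -0.07834153 / 0.40599117 = -0.193.
Therefore phi_{33} = -0.1930.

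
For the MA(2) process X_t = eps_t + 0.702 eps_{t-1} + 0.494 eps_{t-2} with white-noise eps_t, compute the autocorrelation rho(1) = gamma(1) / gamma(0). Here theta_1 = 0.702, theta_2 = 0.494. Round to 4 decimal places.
\rho(1) = 0.6038

For an MA(q) process with theta_0 = 1, the autocovariance is
  gamma(k) = sigma^2 * sum_{i=0..q-k} theta_i * theta_{i+k},
and rho(k) = gamma(k) / gamma(0). Sigma^2 cancels.
  numerator   = (1)*(0.702) + (0.702)*(0.494) = 1.048788.
  denominator = (1)^2 + (0.702)^2 + (0.494)^2 = 1.73684.
  rho(1) = 1.048788 / 1.73684 = 0.6038.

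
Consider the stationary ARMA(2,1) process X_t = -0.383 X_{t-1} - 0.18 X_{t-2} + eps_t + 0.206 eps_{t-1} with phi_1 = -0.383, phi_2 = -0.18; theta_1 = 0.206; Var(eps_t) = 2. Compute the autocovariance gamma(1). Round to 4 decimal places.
\gamma(1) = -0.3323

Multiply the model equation by X_{t-k} and take expectations. With theta_0 = psi_0 = 1 and psi_j the MA(infinity) weights, this gives
  gamma(k) - sum_i phi_i gamma(k-i) = c_k,
  c_k = sigma^2 * sum_{j=k..q} theta_j psi_{j-k}   (c_k = 0 for k > q),
using gamma(-m) = gamma(m).
psi-weights needed (psi_j = theta_j + sum_i phi_i psi_{j-i}):
  psi_1 = theta_1 + phi_1 = 0.206 + (-0.383) = -0.177
Right-hand sides:
  c_0 = sigma^2 (1 + theta_1 psi_1) = 2 * (1 + (0.206)(-0.177)) = 2 * 0.963538 = 1.927076
  c_1 = sigma^2 theta_1 = 2 * (0.206) = 0.412
  c_2 = 0
Equations for k = 0, 1, 2 (AR order 2, c_2 = 0):
  (E0) gamma(0) = phi_1 gamma(1) + phi_2 gamma(2) + c_0
  (E1) gamma(1) = phi_1 gamma(0) + phi_2 gamma(1) + c_1
  (E2) gamma(2) = phi_1 gamma(1) + phi_2 gamma(0)
From (E1): gamma(1) = A gamma(0) + B with
  A = phi_1 / (1 - phi_2) = -0.383 / 1.18 = -0.324576,   B = c_1 / (1 - phi_2) = 0.412 / 1.18 = 0.349153.
Insert (E2) into (E0): gamma(0) (1 - phi_2^2) = phi_1 (1 + phi_2) gamma(1) + c_0.
  phi_1 (1 + phi_2) = (-0.383)(0.82) = -0.31406,   1 - phi_2^2 = 0.9676.
Replace gamma(1) by A gamma(0) + B and collect gamma(0):
  gamma(0) [0.9676 - (-0.31406)(-0.324576)] = (-0.31406)(0.349153) + 1.927076
  gamma(0) * 0.865664 = 1.817421
  gamma(0) = 1.817421 / 0.865664 = 2.099454.
  gamma(1) = A gamma(0) + B = (-0.324576)(2.099454) + (0.349153) = -0.332281.
Therefore gamma(1) = -0.3323 (to 4 decimal places).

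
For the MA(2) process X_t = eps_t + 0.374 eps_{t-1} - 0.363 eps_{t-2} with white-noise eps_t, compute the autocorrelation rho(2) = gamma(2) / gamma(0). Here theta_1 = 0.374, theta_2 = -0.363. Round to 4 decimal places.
\rho(2) = -0.2855

For an MA(q) process with theta_0 = 1, the autocovariance is
  gamma(k) = sigma^2 * sum_{i=0..q-k} theta_i * theta_{i+k},
and rho(k) = gamma(k) / gamma(0). Sigma^2 cancels.
  numerator   = (1)*(-0.363) = -0.363.
  denominator = (1)^2 + (0.374)^2 + (-0.363)^2 = 1.271645.
  rho(2) = -0.363 / 1.271645 = -0.2855.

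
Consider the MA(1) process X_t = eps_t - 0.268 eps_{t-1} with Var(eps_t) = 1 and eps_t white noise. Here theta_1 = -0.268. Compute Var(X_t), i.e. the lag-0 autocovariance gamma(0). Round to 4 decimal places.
\gamma(0) = 1.0718

For an MA(q) process X_t = eps_t + sum_i theta_i eps_{t-i} with
Var(eps_t) = sigma^2, the variance is
  gamma(0) = sigma^2 * (1 + sum_i theta_i^2).
  sum_i theta_i^2 = (-0.268)^2 = 0.071824.
  gamma(0) = 1 * (1 + 0.071824) = 1 * 1.071824 = 1.071824, which rounds to 1.0718.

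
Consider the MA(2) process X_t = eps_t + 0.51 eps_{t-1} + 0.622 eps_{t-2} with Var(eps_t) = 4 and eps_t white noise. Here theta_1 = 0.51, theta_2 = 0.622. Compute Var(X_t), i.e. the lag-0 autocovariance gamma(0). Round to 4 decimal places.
\gamma(0) = 6.5879

For an MA(q) process X_t = eps_t + sum_i theta_i eps_{t-i} with
Var(eps_t) = sigma^2, the variance is
  gamma(0) = sigma^2 * (1 + sum_i theta_i^2).
  sum_i theta_i^2 = (0.51)^2 + (0.622)^2 = 0.2601 + 0.386884 = 0.646984.
  gamma(0) = 4 * (1 + 0.646984) = 4 * 1.646984 = 6.587936, which rounds to 6.5879.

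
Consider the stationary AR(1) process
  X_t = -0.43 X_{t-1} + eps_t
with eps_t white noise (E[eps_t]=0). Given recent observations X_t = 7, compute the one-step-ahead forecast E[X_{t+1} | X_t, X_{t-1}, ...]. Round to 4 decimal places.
E[X_{t+1} \mid \mathcal F_t] = -3.0100

For an AR(p) model X_t = c + sum_i phi_i X_{t-i} + eps_t, the
one-step-ahead conditional mean is
  E[X_{t+1} | X_t, ...] = c + sum_i phi_i X_{t+1-i}.
Substitute known values:
  E[X_{t+1} | ...] = (-0.43) * (7)
                   = -3.0100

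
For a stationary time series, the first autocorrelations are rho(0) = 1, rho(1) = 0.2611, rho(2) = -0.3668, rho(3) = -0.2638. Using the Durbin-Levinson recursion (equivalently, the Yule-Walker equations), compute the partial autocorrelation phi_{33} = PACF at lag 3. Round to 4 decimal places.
\phi_{33} = -0.0020

The PACF at lag k is phi_{kk}, the last component of the solution
to the Yule-Walker system G_k phi = r_k where
  (G_k)_{ij} = rho(|i - j|), (r_k)_i = rho(i), i,j = 1..k.
Equivalently, Durbin-Levinson gives phi_{kk} iteratively:
  phi_{11} = rho(1)
  phi_{kk} = [rho(k) - sum_{j=1..k-1} phi_{k-1,j} rho(k-j)]
            / [1 - sum_{j=1..k-1} phi_{k-1,j} rho(j)],
  phi_{k,j} = phi_{k-1,j} - phi_{kk} phi_{k-1,k-j},  j = 1..k-1.
Step k = 1:
  phi_11 = rho(1) = 0.2611.
Step k = 2:
  phi_22 = [rho(2) - phi_11 rho(1)] / [1 - phi_11 rho(1)] = [-0.3668 - (0.2611)(0.2611)] / [1 - (0.2611)(0.2611)]
         = -0.43497321 / 0.93182679 = -0.466796.
  Update: phi_21 = phi_11 - phi_22 phi_11 = 0.2611 - (-0.466796)(0.2611) = 0.38298.
Step k = 3:
  phi_33 = [rho(3) - phi_21 rho(2) - phi_22 rho(1)] / [1 - phi_21 rho(1) - phi_22 rho(2)]
    numerator   = -0.2638 - (0.38298)(-0.3668) - (-0.466796)(0.2611) = -0.00144227
    denominator = 1 - (0.38298)(0.2611) - (-0.466796)(-0.3668) = 0.72878295
  phi_33 = -0.00144227 / 0.72878295 = -0.002.
Therefore phi_{33} = -0.0020.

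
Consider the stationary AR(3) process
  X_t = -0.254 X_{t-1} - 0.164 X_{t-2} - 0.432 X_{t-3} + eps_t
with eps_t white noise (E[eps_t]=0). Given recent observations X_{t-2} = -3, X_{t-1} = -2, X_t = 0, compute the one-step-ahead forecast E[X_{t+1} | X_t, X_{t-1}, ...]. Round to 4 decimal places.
E[X_{t+1} \mid \mathcal F_t] = 1.6240

For an AR(p) model X_t = c + sum_i phi_i X_{t-i} + eps_t, the
one-step-ahead conditional mean is
  E[X_{t+1} | X_t, ...] = c + sum_i phi_i X_{t+1-i}.
Substitute known values:
  E[X_{t+1} | ...] = (-0.254) * (0) + (-0.164) * (-2) + (-0.432) * (-3)
                   = 1.6240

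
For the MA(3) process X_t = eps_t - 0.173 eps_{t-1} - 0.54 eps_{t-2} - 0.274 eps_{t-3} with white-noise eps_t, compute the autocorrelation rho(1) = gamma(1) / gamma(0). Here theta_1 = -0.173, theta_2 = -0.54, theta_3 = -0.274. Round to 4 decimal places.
\rho(1) = 0.0490

For an MA(q) process with theta_0 = 1, the autocovariance is
  gamma(k) = sigma^2 * sum_{i=0..q-k} theta_i * theta_{i+k},
and rho(k) = gamma(k) / gamma(0). Sigma^2 cancels.
  numerator   = (1)*(-0.173) + (-0.173)*(-0.54) + (-0.54)*(-0.274) = 0.06838.
  denominator = (1)^2 + (-0.173)^2 + (-0.54)^2 + (-0.274)^2 = 1.396605.
  rho(1) = 0.06838 / 1.396605 = 0.0490.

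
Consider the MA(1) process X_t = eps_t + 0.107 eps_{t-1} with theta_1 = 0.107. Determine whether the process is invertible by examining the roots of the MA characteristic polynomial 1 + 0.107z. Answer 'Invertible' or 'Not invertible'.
\text{Invertible}

The MA(q) characteristic polynomial is P(z) = 1 + 0.107z.
Invertibility requires all roots to lie outside the unit circle, i.e. |z| > 1 for every root.
This is linear in z: 1 + (0.107) z = 0  =>  z = -1/(0.107) = -9.345794,  |z| = 9.345794.
Moduli of all roots: 9.3458.
All moduli strictly greater than 1? Yes.
Verdict: Invertible.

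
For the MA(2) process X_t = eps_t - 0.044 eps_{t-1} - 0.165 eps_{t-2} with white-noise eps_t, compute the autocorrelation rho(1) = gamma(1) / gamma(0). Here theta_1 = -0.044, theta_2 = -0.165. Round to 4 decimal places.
\rho(1) = -0.0357

For an MA(q) process with theta_0 = 1, the autocovariance is
  gamma(k) = sigma^2 * sum_{i=0..q-k} theta_i * theta_{i+k},
and rho(k) = gamma(k) / gamma(0). Sigma^2 cancels.
  numerator   = (1)*(-0.044) + (-0.044)*(-0.165) = -0.03674.
  denominator = (1)^2 + (-0.044)^2 + (-0.165)^2 = 1.029161.
  rho(1) = -0.03674 / 1.029161 = -0.0357.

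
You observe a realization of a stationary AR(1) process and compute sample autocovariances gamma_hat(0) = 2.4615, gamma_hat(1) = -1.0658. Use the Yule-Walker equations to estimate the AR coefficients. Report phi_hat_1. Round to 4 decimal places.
\hat\phi_{1} = -0.4330

The Yule-Walker equations for an AR(p) process read, in matrix form,
  Gamma_p phi = r_p,   with   (Gamma_p)_{ij} = gamma(|i - j|),
                       (r_p)_i = gamma(i),   i,j = 1..p.
Substitute the sample gammas (Toeplitz matrix and right-hand side of size 1):
  Gamma_p = [[2.4615]]
  r_p     = [-1.0658]
With p = 1 this is the single equation gamma(0) phi_1 = gamma(1):
  phi_hat_1 = gamma(1) / gamma(0) = -1.0658 / 2.4615 = -0.4330.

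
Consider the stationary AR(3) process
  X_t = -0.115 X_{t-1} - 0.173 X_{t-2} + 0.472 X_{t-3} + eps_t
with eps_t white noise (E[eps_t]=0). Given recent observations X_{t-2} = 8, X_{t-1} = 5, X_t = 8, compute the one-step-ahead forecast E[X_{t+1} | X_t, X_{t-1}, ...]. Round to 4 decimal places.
E[X_{t+1} \mid \mathcal F_t] = 1.9910

For an AR(p) model X_t = c + sum_i phi_i X_{t-i} + eps_t, the
one-step-ahead conditional mean is
  E[X_{t+1} | X_t, ...] = c + sum_i phi_i X_{t+1-i}.
Substitute known values:
  E[X_{t+1} | ...] = (-0.115) * (8) + (-0.173) * (5) + (0.472) * (8)
                   = 1.9910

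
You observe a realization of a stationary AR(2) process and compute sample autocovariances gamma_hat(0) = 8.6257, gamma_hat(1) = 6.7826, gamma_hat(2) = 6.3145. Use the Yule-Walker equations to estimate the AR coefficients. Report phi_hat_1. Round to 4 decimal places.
\hat\phi_{1} = 0.5520

The Yule-Walker equations for an AR(p) process read, in matrix form,
  Gamma_p phi = r_p,   with   (Gamma_p)_{ij} = gamma(|i - j|),
                       (r_p)_i = gamma(i),   i,j = 1..p.
Substitute the sample gammas (Toeplitz matrix and right-hand side of size 2):
  Gamma_p = [[8.6257, 6.7826], [6.7826, 8.6257]]
  r_p     = [6.7826, 6.3145]
Written out:
  8.6257 phi_1 + 6.7826 phi_2 = 6.7826
  6.7826 phi_1 + 8.6257 phi_2 = 6.3145
Solve by Cramer's rule:
  det = gamma(0)^2 - gamma(1)^2 = (8.6257)^2 - (6.7826)^2 = 74.40270049 - 46.00366276 = 28.39903773
  phi_hat_1 = [gamma(1) gamma(0) - gamma(1) gamma(2)] / det = [(6.7826)(8.6257) - (6.7826)(6.3145)] / 28.39903773 = 15.67594512 / 28.39903773 = 0.552
  phi_hat_2 = [gamma(0) gamma(2) - gamma(1)^2] / det = [(8.6257)(6.3145) - (6.7826)^2] / 28.39903773 = 8.46331989 / 28.39903773 = 0.298
So phi_hat = [0.5520, 0.2980].
Therefore phi_hat_1 = 0.5520.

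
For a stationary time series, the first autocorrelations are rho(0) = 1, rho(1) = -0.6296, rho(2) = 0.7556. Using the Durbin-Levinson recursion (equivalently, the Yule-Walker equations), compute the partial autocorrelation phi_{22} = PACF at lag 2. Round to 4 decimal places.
\phi_{22} = 0.5951

The PACF at lag k is phi_{kk}, the last component of the solution
to the Yule-Walker system G_k phi = r_k where
  (G_k)_{ij} = rho(|i - j|), (r_k)_i = rho(i), i,j = 1..k.
Equivalently, Durbin-Levinson gives phi_{kk} iteratively:
  phi_{11} = rho(1)
  phi_{kk} = [rho(k) - sum_{j=1..k-1} phi_{k-1,j} rho(k-j)]
            / [1 - sum_{j=1..k-1} phi_{k-1,j} rho(j)],
  phi_{k,j} = phi_{k-1,j} - phi_{kk} phi_{k-1,k-j},  j = 1..k-1.
Step k = 1:
  phi_11 = rho(1) = -0.6296.
Step k = 2:
  phi_22 = [rho(2) - phi_11 rho(1)] / [1 - phi_11 rho(1)] = [0.7556 - (-0.6296)(-0.6296)] / [1 - (-0.6296)(-0.6296)]
         = 0.35920384 / 0.60360384 = 0.5951.
Therefore phi_{22} = 0.5951.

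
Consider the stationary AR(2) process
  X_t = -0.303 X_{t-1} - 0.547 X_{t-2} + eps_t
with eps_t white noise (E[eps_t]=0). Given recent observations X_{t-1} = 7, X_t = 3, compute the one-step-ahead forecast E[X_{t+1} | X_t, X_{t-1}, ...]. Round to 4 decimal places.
E[X_{t+1} \mid \mathcal F_t] = -4.7380

For an AR(p) model X_t = c + sum_i phi_i X_{t-i} + eps_t, the
one-step-ahead conditional mean is
  E[X_{t+1} | X_t, ...] = c + sum_i phi_i X_{t+1-i}.
Substitute known values:
  E[X_{t+1} | ...] = (-0.303) * (3) + (-0.547) * (7)
                   = -4.7380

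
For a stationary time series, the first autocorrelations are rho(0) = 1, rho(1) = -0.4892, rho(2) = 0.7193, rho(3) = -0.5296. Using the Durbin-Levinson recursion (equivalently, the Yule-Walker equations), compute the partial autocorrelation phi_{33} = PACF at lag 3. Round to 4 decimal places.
\phi_{33} = -0.1989

The PACF at lag k is phi_{kk}, the last component of the solution
to the Yule-Walker system G_k phi = r_k where
  (G_k)_{ij} = rho(|i - j|), (r_k)_i = rho(i), i,j = 1..k.
Equivalently, Durbin-Levinson gives phi_{kk} iteratively:
  phi_{11} = rho(1)
  phi_{kk} = [rho(k) - sum_{j=1..k-1} phi_{k-1,j} rho(k-j)]
            / [1 - sum_{j=1..k-1} phi_{k-1,j} rho(j)],
  phi_{k,j} = phi_{k-1,j} - phi_{kk} phi_{k-1,k-j},  j = 1..k-1.
Step k = 1:
  phi_11 = rho(1) = -0.4892.
Step k = 2:
  phi_22 = [rho(2) - phi_11 rho(1)] / [1 - phi_11 rho(1)] = [0.7193 - (-0.4892)(-0.4892)] / [1 - (-0.4892)(-0.4892)]
         = 0.47998336 / 0.76068336 = 0.63099.
  Update: phi_21 = phi_11 - phi_22 phi_11 = -0.4892 - (0.63099)(-0.4892) = -0.18052.
Step k = 3:
  phi_33 = [rho(3) - phi_21 rho(2) - phi_22 rho(1)] / [1 - phi_21 rho(1) - phi_22 rho(2)]
    numerator   = -0.5296 - (-0.18052)(0.7193) - (0.63099)(-0.4892) = -0.09107192
    denominator = 1 - (-0.18052)(-0.4892) - (0.63099)(0.7193) = 0.45781881
  phi_33 = -0.09107192 / 0.45781881 = -0.1989.
Therefore phi_{33} = -0.1989.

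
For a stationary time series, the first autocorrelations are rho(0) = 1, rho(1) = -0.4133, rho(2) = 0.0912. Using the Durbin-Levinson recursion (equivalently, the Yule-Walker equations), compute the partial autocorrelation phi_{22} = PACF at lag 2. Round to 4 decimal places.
\phi_{22} = -0.0960

The PACF at lag k is phi_{kk}, the last component of the solution
to the Yule-Walker system G_k phi = r_k where
  (G_k)_{ij} = rho(|i - j|), (r_k)_i = rho(i), i,j = 1..k.
Equivalently, Durbin-Levinson gives phi_{kk} iteratively:
  phi_{11} = rho(1)
  phi_{kk} = [rho(k) - sum_{j=1..k-1} phi_{k-1,j} rho(k-j)]
            / [1 - sum_{j=1..k-1} phi_{k-1,j} rho(j)],
  phi_{k,j} = phi_{k-1,j} - phi_{kk} phi_{k-1,k-j},  j = 1..k-1.
Step k = 1:
  phi_11 = rho(1) = -0.4133.
Step k = 2:
  phi_22 = [rho(2) - phi_11 rho(1)] / [1 - phi_11 rho(1)] = [0.0912 - (-0.4133)(-0.4133)] / [1 - (-0.4133)(-0.4133)]
         = -0.07961689 / 0.82918311 = -0.096.
Therefore phi_{22} = -0.0960.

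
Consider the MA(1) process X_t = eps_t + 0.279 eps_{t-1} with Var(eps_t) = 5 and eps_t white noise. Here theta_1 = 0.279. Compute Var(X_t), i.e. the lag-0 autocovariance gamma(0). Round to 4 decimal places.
\gamma(0) = 5.3892

For an MA(q) process X_t = eps_t + sum_i theta_i eps_{t-i} with
Var(eps_t) = sigma^2, the variance is
  gamma(0) = sigma^2 * (1 + sum_i theta_i^2).
  sum_i theta_i^2 = (0.279)^2 = 0.077841.
  gamma(0) = 5 * (1 + 0.077841) = 5 * 1.077841 = 5.389205, which rounds to 5.3892.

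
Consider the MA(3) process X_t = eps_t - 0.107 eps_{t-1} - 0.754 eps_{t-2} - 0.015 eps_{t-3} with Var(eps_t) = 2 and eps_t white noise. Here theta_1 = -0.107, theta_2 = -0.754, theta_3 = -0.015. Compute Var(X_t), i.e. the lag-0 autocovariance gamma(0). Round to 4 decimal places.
\gamma(0) = 3.1604

For an MA(q) process X_t = eps_t + sum_i theta_i eps_{t-i} with
Var(eps_t) = sigma^2, the variance is
  gamma(0) = sigma^2 * (1 + sum_i theta_i^2).
  sum_i theta_i^2 = (-0.107)^2 + (-0.754)^2 + (-0.015)^2 = 0.011449 + 0.568516 + 0.000225 = 0.58019.
  gamma(0) = 2 * (1 + 0.58019) = 2 * 1.58019 = 3.16038, which rounds to 3.1604.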